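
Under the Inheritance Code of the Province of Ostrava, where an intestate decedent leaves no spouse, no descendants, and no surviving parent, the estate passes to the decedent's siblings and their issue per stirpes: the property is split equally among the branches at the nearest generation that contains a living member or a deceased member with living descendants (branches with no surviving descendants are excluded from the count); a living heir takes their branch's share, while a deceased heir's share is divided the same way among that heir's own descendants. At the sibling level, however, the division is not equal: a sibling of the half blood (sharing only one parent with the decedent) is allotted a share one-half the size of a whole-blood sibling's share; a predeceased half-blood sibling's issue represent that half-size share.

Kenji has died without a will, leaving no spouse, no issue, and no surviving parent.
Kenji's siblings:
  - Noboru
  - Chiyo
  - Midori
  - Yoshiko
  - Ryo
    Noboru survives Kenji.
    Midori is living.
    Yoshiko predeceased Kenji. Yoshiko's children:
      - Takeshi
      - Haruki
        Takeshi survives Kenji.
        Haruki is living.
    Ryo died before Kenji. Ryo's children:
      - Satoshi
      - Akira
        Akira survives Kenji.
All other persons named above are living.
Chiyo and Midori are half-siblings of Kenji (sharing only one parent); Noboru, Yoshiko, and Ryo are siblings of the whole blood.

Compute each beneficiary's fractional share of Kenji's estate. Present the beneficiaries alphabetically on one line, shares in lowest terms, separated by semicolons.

Akira 1/8; Chiyo 1/8; Haruki 1/8; Midori 1/8; Noboru 1/4; Satoshi 1/8; Takeshi 1/8

No spouse, descendants, or parent survives, so the estate passes to Kenji's siblings per stirpes.
Half-blood siblings count for one-half the weight of whole-blood siblings at the initial division.
Dividing 1 in proportion to weights (total weight 4): Noboru (weight 1) → 1/4; Chiyo (weight 1/2) → 1/8; Midori (weight 1/2) → 1/8; Yoshiko (weight 1) → 1/4; Ryo (weight 1) → 1/4.
Noboru is living and takes 1/4.
Chiyo is living and takes 1/8.
Midori is living and takes 1/8.
Yoshiko predeceased; the 1/4 allotted to Yoshiko's branch passes to Yoshiko's issue by representation.
The 1/4 is divided into 2 equal shares of 1/8 among Takeshi, Haruki.
Takeshi is living and takes 1/8.
Haruki is living and takes 1/8.
Ryo predeceased; the 1/4 allotted to Ryo's branch passes to Ryo's issue by representation.
The 1/4 is divided into 2 equal shares of 1/8 among Satoshi, Akira.
Satoshi is living and takes 1/8.
Akira is living and takes 1/8.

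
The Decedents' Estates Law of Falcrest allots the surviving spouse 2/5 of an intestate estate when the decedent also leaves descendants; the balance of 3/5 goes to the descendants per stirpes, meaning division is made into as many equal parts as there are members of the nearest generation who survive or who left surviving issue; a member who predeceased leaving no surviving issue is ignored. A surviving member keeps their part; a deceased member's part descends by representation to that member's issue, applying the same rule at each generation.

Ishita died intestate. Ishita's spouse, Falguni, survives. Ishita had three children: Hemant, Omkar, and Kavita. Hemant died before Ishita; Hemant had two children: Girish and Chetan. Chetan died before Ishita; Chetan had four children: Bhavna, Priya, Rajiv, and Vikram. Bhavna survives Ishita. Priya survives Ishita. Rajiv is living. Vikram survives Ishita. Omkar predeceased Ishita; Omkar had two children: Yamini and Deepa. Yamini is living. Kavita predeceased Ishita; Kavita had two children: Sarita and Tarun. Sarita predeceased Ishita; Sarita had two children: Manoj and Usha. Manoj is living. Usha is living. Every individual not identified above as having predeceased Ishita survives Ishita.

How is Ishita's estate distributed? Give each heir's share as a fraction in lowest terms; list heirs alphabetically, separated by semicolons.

Falguni, as surviving spouse, takes 2/5.
The remaining 3/5 passes to Ishita's descendants per stirpes.
The 3/5 is divided into 3 equal shares of 1/5 among Hemant, Omkar, Kavita.
Hemant predeceased; the 1/5 allotted to Hemant's branch passes to Hemant's issue by representation.
The 1/5 is divided into 2 equal shares of 1/10 among Girish, Chetan.
Girish is living and takes 1/10.
Chetan predeceased; the 1/10 allotted to Chetan's branch passes to Chetan's issue by representation.
The 1/10 is divided into 4 equal shares of 1/40 among Bhavna, Priya, Rajiv, Vikram.
Bhavna is living and takes 1/40.
Priya is living and takes 1/40.
Rajiv is living and takes 1/40.
Vikram is living and takes 1/40.
Omkar predeceased; the 1/5 allotted to Omkar's branch passes to Omkar's issue by representation.
The 1/5 is divided into 2 equal shares of 1/10 among Yamini, Deepa.
Yamini is living and takes 1/10.
Deepa is living and takes 1/10.
Kavita predeceased; the 1/5 allotted to Kavita's branch passes to Kavita's issue by representation.
The 1/5 is divided into 2 equal shares of 1/10 among Sarita, Tarun.
Sarita predeceased; the 1/10 allotted to Sarita's branch passes to Sarita's issue by representation.
The 1/10 is divided into 2 equal shares of 1/20 among Manoj, Usha.
Manoj is living and takes 1/20.
Usha is living and takes 1/20.
Tarun is living and takes 1/10.

Bhavna 1/40; Deepa 1/10; Falguni 2/5; Girish 1/10; Manoj 1/20; Priya 1/40; Rajiv 1/40; Tarun 1/10; Usha 1/20; Vikram 1/40; Yamini 1/10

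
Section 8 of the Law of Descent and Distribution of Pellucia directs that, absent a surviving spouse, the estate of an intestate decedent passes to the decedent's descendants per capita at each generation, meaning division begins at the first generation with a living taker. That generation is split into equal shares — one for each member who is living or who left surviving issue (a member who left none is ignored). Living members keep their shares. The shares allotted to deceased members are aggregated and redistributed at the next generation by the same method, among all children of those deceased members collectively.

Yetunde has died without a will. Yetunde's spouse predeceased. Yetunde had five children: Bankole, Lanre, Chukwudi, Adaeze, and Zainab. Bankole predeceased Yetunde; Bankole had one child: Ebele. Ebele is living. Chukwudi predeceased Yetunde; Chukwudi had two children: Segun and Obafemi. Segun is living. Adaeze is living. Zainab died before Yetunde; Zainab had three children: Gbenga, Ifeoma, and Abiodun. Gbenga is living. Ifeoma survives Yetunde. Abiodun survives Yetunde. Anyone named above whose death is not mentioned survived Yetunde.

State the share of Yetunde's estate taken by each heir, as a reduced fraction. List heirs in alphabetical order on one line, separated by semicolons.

There is no surviving spouse, so the entire estate passes to Yetunde's descendants per capita at each generation.
At generation 1 (Bankole, Lanre, Chukwudi, Adaeze, Zainab) there are 5 shares of (1)/5 = 1/5 each.
Living: Lanre and Adaeze — each takes 1/5.
Deceased: Bankole, Chukwudi, and Zainab. Their combined 3/5 is pooled and carried to generation 2.
At generation 2 (Ebele, Segun, Obafemi, Gbenga, Ifeoma, Abiodun) there are 6 shares of (3/5)/6 = 1/10 each.
Living: Ebele, Segun, Obafemi, Gbenga, Ifeoma, and Abiodun — each takes 1/10.

Abiodun 1/10; Adaeze 1/5; Ebele 1/10; Gbenga 1/10; Ifeoma 1/10; Lanre 1/5; Obafemi 1/10; Segun 1/10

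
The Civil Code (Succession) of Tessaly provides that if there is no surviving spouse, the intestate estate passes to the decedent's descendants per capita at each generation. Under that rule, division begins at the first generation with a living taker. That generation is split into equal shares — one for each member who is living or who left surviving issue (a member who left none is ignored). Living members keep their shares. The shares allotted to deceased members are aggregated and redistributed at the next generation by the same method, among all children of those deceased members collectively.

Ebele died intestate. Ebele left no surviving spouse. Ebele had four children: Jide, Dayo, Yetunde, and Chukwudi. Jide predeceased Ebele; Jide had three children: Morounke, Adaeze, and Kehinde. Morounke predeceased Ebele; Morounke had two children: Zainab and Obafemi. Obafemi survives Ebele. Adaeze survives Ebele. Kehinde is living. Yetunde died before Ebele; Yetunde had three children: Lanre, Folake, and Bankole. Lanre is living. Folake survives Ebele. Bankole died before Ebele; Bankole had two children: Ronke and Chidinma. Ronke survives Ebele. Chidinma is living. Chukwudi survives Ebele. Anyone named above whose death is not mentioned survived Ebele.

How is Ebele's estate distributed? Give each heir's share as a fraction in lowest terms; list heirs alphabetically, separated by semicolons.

Adaeze 1/12; Chidinma 1/24; Chukwudi 1/4; Dayo 1/4; Folake 1/12; Kehinde 1/12; Lanre 1/12; Obafemi 1/24; Ronke 1/24; Zainab 1/24

There is no surviving spouse, so the entire estate passes to Ebele's descendants per capita at each generation.
At generation 1 (Jide, Dayo, Yetunde, Chukwudi) there are 4 shares of (1)/4 = 1/4 each.
Living: Dayo and Chukwudi — each takes 1/4.
Deceased: Jide and Yetunde. Their combined 1/2 is pooled and carried to generation 2.
At generation 2 (Morounke, Adaeze, Kehinde, Lanre, Folake, Bankole) there are 6 shares of (1/2)/6 = 1/12 each.
Living: Adaeze, Kehinde, Lanre, and Folake — each takes 1/12.
Deceased: Morounke and Bankole. Their combined 1/6 is pooled and carried to generation 3.
At generation 3 (Zainab, Obafemi, Ronke, Chidinma) there are 4 shares of (1/6)/4 = 1/24 each.
Living: Zainab, Obafemi, Ronke, and Chidinma — each takes 1/24.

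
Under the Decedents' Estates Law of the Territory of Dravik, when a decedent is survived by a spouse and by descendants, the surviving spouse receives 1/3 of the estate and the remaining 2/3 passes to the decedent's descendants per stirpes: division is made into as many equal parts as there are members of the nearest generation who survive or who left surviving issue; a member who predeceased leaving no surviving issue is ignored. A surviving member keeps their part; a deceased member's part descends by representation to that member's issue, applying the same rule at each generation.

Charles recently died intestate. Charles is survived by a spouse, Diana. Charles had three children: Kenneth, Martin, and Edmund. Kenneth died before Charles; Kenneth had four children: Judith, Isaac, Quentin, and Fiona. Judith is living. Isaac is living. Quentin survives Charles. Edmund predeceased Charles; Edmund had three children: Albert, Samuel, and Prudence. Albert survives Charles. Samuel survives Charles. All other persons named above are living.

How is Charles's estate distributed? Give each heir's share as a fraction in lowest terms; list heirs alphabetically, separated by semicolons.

Diana, as surviving spouse, takes 1/3.
The remaining 2/3 passes to Charles's descendants per stirpes.
The 2/3 is divided into 3 equal shares of 2/9 among Kenneth, Martin, Edmund.
Kenneth predeceased; the 2/9 allotted to Kenneth's branch passes to Kenneth's issue by representation.
The 2/9 is divided into 4 equal shares of 1/18 among Judith, Isaac, Quentin, Fiona.
Judith is living and takes 1/18.
Isaac is living and takes 1/18.
Quentin is living and takes 1/18.
Fiona is living and takes 1/18.
Martin is living and takes 2/9.
Edmund predeceased; the 2/9 allotted to Edmund's branch passes to Edmund's issue by representation.
The 2/9 is divided into 3 equal shares of 2/27 among Albert, Samuel, Prudence.
Albert is living and takes 2/27.
Samuel is living and takes 2/27.
Prudence is living and takes 2/27.

Albert 2/27; Diana 1/3; Fiona 1/18; Isaac 1/18; Judith 1/18; Martin 2/9; Prudence 2/27; Quentin 1/18; Samuel 2/27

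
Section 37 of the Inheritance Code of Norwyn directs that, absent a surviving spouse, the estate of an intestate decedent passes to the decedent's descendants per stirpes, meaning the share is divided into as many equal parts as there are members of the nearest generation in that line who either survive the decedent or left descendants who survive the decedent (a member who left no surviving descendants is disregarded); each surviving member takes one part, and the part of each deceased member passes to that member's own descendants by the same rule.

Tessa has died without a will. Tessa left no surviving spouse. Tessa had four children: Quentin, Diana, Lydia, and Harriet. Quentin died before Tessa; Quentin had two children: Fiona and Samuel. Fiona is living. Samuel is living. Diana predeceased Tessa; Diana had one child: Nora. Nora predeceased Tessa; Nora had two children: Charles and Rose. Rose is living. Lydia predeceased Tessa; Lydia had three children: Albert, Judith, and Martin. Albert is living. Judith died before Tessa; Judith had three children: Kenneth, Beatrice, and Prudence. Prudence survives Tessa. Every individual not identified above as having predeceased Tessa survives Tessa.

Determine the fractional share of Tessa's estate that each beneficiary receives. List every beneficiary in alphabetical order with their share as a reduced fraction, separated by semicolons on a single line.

Albert 1/12; Beatrice 1/36; Charles 1/8; Fiona 1/8; Harriet 1/4; Kenneth 1/36; Martin 1/12; Prudence 1/36; Rose 1/8; Samuel 1/8

There is no surviving spouse, so the entire estate passes to Tessa's descendants per stirpes.
The estate is divided into 4 equal shares of 1/4 among Quentin, Diana, Lydia, Harriet.
Quentin predeceased; the 1/4 allotted to Quentin's branch passes to Quentin's issue by representation.
The 1/4 is divided into 2 equal shares of 1/8 among Fiona, Samuel.
Fiona is living and takes 1/8.
Samuel is living and takes 1/8.
Diana predeceased; the 1/4 allotted to Diana's branch passes to Diana's issue by representation.
Nora's line is the sole branch at this level, so the full 1/4 passes to Nora's issue by representation.
The 1/4 is divided into 2 equal shares of 1/8 among Charles, Rose.
Charles is living and takes 1/8.
Rose is living and takes 1/8.
Lydia predeceased; the 1/4 allotted to Lydia's branch passes to Lydia's issue by representation.
The 1/4 is divided into 3 equal shares of 1/12 among Albert, Judith, Martin.
Albert is living and takes 1/12.
Judith predeceased; the 1/12 allotted to Judith's branch passes to Judith's issue by representation.
The 1/12 is divided into 3 equal shares of 1/36 among Kenneth, Beatrice, Prudence.
Kenneth is living and takes 1/36.
Beatrice is living and takes 1/36.
Prudence is living and takes 1/36.
Martin is living and takes 1/12.
Harriet is living and takes 1/4.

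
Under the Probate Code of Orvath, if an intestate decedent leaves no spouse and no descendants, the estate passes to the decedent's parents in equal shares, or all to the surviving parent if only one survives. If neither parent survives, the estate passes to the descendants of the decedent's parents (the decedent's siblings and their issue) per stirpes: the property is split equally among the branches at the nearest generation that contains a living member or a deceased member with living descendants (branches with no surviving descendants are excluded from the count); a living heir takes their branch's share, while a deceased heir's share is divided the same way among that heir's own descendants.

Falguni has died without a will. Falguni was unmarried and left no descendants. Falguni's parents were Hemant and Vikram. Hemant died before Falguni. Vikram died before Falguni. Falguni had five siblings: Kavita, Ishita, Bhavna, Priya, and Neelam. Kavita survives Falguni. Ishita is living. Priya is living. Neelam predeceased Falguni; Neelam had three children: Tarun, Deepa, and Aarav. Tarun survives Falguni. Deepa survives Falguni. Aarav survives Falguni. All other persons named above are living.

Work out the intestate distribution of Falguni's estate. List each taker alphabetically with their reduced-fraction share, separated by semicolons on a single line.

Neither parent survives and there are no descendants, so the estate passes to Falguni's siblings and their issue per stirpes.
The estate is divided into 5 equal shares of 1/5 among Kavita, Ishita, Bhavna, Priya, Neelam.
Kavita is living and takes 1/5.
Ishita is living and takes 1/5.
Bhavna is living and takes 1/5.
Priya is living and takes 1/5.
Neelam predeceased; the 1/5 allotted to Neelam's branch passes to Neelam's issue by representation.
The 1/5 is divided into 3 equal shares of 1/15 among Tarun, Deepa, Aarav.
Tarun is living and takes 1/15.
Deepa is living and takes 1/15.
Aarav is living and takes 1/15.

Aarav 1/15; Bhavna 1/5; Deepa 1/15; Ishita 1/5; Kavita 1/5; Priya 1/5; Tarun 1/15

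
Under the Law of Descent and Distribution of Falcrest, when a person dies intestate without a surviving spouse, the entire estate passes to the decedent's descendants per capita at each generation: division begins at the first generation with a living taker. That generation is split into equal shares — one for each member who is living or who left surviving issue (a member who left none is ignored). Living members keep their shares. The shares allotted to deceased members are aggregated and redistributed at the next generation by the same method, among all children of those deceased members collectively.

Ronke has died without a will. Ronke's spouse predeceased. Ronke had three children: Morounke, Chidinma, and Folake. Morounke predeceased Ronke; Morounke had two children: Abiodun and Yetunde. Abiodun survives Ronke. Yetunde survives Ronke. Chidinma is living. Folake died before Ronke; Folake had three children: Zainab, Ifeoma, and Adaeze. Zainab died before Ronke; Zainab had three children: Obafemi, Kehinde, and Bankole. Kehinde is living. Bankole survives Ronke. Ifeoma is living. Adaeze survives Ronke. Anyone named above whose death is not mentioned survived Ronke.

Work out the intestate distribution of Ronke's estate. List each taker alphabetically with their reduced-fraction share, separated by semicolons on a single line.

There is no surviving spouse, so the entire estate passes to Ronke's descendants per capita at each generation.
At generation 1 (Morounke, Chidinma, Folake) there are 3 shares of (1)/3 = 1/3 each.
Living: Chidinma — each takes 1/3.
Deceased: Morounke and Folake. Their combined 2/3 is pooled and carried to generation 2.
At generation 2 (Abiodun, Yetunde, Zainab, Ifeoma, Adaeze) there are 5 shares of (2/3)/5 = 2/15 each.
Living: Abiodun, Yetunde, Ifeoma, and Adaeze — each takes 2/15.
Deceased: Zainab. That 2/15 share is carried to generation 3.
At generation 3 (Obafemi, Kehinde, Bankole) there are 3 shares of (2/15)/3 = 2/45 each.
Living: Obafemi, Kehinde, and Bankole — each takes 2/45.

Abiodun 2/15; Adaeze 2/15; Bankole 2/45; Chidinma 1/3; Ifeoma 2/15; Kehinde 2/45; Obafemi 2/45; Yetunde 2/15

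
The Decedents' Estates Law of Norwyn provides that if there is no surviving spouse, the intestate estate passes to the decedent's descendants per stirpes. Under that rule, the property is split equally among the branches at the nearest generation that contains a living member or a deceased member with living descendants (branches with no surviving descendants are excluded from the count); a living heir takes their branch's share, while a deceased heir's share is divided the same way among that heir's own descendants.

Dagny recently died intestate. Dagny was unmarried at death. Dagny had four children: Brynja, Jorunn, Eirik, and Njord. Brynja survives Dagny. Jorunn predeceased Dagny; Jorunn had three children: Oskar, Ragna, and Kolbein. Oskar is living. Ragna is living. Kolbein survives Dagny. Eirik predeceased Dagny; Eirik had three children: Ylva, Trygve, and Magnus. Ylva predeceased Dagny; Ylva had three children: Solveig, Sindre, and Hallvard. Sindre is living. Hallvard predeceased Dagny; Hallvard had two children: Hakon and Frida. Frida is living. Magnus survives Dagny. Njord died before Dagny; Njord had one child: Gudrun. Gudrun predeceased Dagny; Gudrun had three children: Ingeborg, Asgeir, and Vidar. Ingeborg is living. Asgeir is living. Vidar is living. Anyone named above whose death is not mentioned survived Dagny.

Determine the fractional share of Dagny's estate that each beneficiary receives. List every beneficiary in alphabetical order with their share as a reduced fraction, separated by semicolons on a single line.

There is no surviving spouse, so the entire estate passes to Dagny's descendants per stirpes.
The estate is divided into 4 equal shares of 1/4 among Brynja, Jorunn, Eirik, Njord.
Brynja is living and takes 1/4.
Jorunn predeceased; the 1/4 allotted to Jorunn's branch passes to Jorunn's issue by representation.
The 1/4 is divided into 3 equal shares of 1/12 among Oskar, Ragna, Kolbein.
Oskar is living and takes 1/12.
Ragna is living and takes 1/12.
Kolbein is living and takes 1/12.
Eirik predeceased; the 1/4 allotted to Eirik's branch passes to Eirik's issue by representation.
The 1/4 is divided into 3 equal shares of 1/12 among Ylva, Trygve, Magnus.
Ylva predeceased; the 1/12 allotted to Ylva's branch passes to Ylva's issue by representation.
The 1/12 is divided into 3 equal shares of 1/36 among Solveig, Sindre, Hallvard.
Solveig is living and takes 1/36.
Sindre is living and takes 1/36.
Hallvard predeceased; the 1/36 allotted to Hallvard's branch passes to Hallvard's issue by representation.
The 1/36 is divided into 2 equal shares of 1/72 among Hakon, Frida.
Hakon is living and takes 1/72.
Frida is living and takes 1/72.
Trygve is living and takes 1/12.
Magnus is living and takes 1/12.
Njord predeceased; the 1/4 allotted to Njord's branch passes to Njord's issue by representation.
Gudrun's line is the sole branch at this level, so the full 1/4 passes to Gudrun's issue by representation.
The 1/4 is divided into 3 equal shares of 1/12 among Ingeborg, Asgeir, Vidar.
Ingeborg is living and takes 1/12.
Asgeir is living and takes 1/12.
Vidar is living and takes 1/12.

Asgeir 1/12; Brynja 1/4; Frida 1/72; Hakon 1/72; Ingeborg 1/12; Kolbein 1/12; Magnus 1/12; Oskar 1/12; Ragna 1/12; Sindre 1/36; Solveig 1/36; Trygve 1/12; Vidar 1/12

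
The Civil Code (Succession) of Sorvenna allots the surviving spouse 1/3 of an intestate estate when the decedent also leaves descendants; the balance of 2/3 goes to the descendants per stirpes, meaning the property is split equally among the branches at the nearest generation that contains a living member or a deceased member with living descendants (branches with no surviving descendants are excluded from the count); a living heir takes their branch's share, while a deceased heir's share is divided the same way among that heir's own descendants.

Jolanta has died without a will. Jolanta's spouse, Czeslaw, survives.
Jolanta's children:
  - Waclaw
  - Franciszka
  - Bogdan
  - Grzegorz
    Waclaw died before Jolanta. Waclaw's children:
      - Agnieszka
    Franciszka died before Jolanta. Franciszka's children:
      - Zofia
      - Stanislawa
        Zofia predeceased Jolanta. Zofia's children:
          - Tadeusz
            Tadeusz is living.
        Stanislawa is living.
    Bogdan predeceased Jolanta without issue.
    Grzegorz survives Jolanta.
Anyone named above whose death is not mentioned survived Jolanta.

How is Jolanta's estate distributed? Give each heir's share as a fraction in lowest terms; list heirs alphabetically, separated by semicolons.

Agnieszka 2/9; Czeslaw 1/3; Grzegorz 2/9; Stanislawa 1/9; Tadeusz 1/9

Czeslaw, as surviving spouse, takes 1/3.
The remaining 2/3 passes to Jolanta's descendants per stirpes.
Bogdan left no surviving issue, so that branch lapses and is disregarded.
The 2/3 is divided into 3 equal shares of 2/9 among Waclaw, Franciszka, Grzegorz.
Waclaw predeceased; the 2/9 allotted to Waclaw's branch passes to Waclaw's issue by representation.
Agnieszka is the sole taker at this level and receives the full 2/9.
Franciszka predeceased; the 2/9 allotted to Franciszka's branch passes to Franciszka's issue by representation.
The 2/9 is divided into 2 equal shares of 1/9 among Zofia, Stanislawa.
Zofia predeceased; the 1/9 allotted to Zofia's branch passes to Zofia's issue by representation.
Tadeusz is the sole taker at this level and receives the full 1/9.
Stanislawa is living and takes 1/9.
Grzegorz is living and takes 2/9.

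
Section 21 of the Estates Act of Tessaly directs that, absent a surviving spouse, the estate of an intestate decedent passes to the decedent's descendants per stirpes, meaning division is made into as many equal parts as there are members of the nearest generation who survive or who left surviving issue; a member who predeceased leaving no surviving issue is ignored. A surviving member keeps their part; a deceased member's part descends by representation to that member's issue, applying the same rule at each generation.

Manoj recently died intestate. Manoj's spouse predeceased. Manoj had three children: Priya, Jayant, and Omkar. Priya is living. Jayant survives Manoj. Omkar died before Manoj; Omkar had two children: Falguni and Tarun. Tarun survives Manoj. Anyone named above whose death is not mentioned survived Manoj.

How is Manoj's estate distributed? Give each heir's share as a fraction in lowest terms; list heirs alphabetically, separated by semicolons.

Falguni 1/6; Jayant 1/3; Priya 1/3; Tarun 1/6

There is no surviving spouse, so the entire estate passes to Manoj's descendants per stirpes.
The estate is divided into 3 equal shares of 1/3 among Priya, Jayant, Omkar.
Priya is living and takes 1/3.
Jayant is living and takes 1/3.
Omkar predeceased; the 1/3 allotted to Omkar's branch passes to Omkar's issue by representation.
The 1/3 is divided into 2 equal shares of 1/6 among Falguni, Tarun.
Falguni is living and takes 1/6.
Tarun is living and takes 1/6.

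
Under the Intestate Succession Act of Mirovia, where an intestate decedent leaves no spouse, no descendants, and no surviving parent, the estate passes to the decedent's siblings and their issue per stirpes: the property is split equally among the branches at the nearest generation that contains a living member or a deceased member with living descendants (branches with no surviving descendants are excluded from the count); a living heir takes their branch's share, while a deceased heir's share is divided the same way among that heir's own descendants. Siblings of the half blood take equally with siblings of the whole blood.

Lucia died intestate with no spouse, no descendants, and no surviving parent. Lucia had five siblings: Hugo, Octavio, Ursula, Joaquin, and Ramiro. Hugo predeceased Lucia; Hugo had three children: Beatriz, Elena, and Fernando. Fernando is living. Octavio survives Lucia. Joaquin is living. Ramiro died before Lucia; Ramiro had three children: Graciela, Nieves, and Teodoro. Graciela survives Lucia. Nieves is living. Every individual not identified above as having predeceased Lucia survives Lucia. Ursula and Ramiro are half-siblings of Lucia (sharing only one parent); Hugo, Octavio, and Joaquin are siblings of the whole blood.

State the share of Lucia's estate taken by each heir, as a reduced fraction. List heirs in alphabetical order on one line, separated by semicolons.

Beatriz 1/15; Elena 1/15; Fernando 1/15; Graciela 1/15; Joaquin 1/5; Nieves 1/15; Octavio 1/5; Teodoro 1/15; Ursula 1/5

No spouse, descendants, or parent survives, so the estate passes to Lucia's siblings per stirpes.
Half-blood and whole-blood siblings take equally under the stated rule.
The estate is divided into 5 equal shares of 1/5 among Hugo, Octavio, Ursula, Joaquin, Ramiro.
Hugo predeceased; the 1/5 allotted to Hugo's branch passes to Hugo's issue by representation.
The 1/5 is divided into 3 equal shares of 1/15 among Beatriz, Elena, Fernando.
Beatriz is living and takes 1/15.
Elena is living and takes 1/15.
Fernando is living and takes 1/15.
Octavio is living and takes 1/5.
Ursula is living and takes 1/5.
Joaquin is living and takes 1/5.
Ramiro predeceased; the 1/5 allotted to Ramiro's branch passes to Ramiro's issue by representation.
The 1/5 is divided into 3 equal shares of 1/15 among Graciela, Nieves, Teodoro.
Graciela is living and takes 1/15.
Nieves is living and takes 1/15.
Teodoro is living and takes 1/15.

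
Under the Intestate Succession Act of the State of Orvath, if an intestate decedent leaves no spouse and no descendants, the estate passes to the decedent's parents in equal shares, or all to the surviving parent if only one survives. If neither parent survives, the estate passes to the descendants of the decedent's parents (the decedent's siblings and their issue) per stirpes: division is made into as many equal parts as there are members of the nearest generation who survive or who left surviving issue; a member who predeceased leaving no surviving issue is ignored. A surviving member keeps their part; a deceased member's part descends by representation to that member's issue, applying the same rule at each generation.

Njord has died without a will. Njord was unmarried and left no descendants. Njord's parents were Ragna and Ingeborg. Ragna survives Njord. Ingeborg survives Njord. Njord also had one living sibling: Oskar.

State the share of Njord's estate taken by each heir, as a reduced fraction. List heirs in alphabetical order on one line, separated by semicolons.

Ingeborg 1/2; Ragna 1/2

Both parents survive, so Ragna and Ingeborg each take 1/2. The siblings take nothing because a surviving parent has priority.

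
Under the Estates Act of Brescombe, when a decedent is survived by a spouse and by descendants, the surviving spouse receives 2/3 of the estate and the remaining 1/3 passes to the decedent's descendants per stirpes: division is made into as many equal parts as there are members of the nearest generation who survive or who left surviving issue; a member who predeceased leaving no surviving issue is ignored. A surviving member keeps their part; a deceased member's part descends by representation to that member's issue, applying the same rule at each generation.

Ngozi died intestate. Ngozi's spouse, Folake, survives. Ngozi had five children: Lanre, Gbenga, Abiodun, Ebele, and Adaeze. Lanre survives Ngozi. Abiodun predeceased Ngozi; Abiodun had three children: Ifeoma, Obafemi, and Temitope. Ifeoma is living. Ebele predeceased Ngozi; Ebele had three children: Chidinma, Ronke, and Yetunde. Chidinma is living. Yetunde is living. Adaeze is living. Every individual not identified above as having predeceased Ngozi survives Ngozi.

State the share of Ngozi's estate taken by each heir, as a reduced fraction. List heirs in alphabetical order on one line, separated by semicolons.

Folake, as surviving spouse, takes 2/3.
The remaining 1/3 passes to Ngozi's descendants per stirpes.
The 1/3 is divided into 5 equal shares of 1/15 among Lanre, Gbenga, Abiodun, Ebele, Adaeze.
Lanre is living and takes 1/15.
Gbenga is living and takes 1/15.
Abiodun predeceased; the 1/15 allotted to Abiodun's branch passes to Abiodun's issue by representation.
The 1/15 is divided into 3 equal shares of 1/45 among Ifeoma, Obafemi, Temitope.
Ifeoma is living and takes 1/45.
Obafemi is living and takes 1/45.
Temitope is living and takes 1/45.
Ebele predeceased; the 1/15 allotted to Ebele's branch passes to Ebele's issue by representation.
The 1/15 is divided into 3 equal shares of 1/45 among Chidinma, Ronke, Yetunde.
Chidinma is living and takes 1/45.
Ronke is living and takes 1/45.
Yetunde is living and takes 1/45.
Adaeze is living and takes 1/15.

Adaeze 1/15; Chidinma 1/45; Folake 2/3; Gbenga 1/15; Ifeoma 1/45; Lanre 1/15; Obafemi 1/45; Ronke 1/45; Temitope 1/45; Yetunde 1/45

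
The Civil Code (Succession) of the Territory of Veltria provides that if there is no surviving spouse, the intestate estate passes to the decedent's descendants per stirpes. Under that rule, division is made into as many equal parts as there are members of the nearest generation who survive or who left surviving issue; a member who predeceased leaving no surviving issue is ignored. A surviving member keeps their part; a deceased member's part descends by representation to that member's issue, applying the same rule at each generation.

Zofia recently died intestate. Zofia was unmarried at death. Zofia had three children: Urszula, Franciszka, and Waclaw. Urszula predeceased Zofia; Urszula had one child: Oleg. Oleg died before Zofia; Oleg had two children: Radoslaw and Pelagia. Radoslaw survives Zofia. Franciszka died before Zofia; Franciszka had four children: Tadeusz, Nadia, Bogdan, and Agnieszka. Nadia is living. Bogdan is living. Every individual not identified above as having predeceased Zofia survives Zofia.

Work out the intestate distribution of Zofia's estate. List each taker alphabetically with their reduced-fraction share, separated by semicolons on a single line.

There is no surviving spouse, so the entire estate passes to Zofia's descendants per stirpes.
The estate is divided into 3 equal shares of 1/3 among Urszula, Franciszka, Waclaw.
Urszula predeceased; the 1/3 allotted to Urszula's branch passes to Urszula's issue by representation.
Oleg's line is the sole branch at this level, so the full 1/3 passes to Oleg's issue by representation.
The 1/3 is divided into 2 equal shares of 1/6 among Radoslaw, Pelagia.
Radoslaw is living and takes 1/6.
Pelagia is living and takes 1/6.
Franciszka predeceased; the 1/3 allotted to Franciszka's branch passes to Franciszka's issue by representation.
The 1/3 is divided into 4 equal shares of 1/12 among Tadeusz, Nadia, Bogdan, Agnieszka.
Tadeusz is living and takes 1/12.
Nadia is living and takes 1/12.
Bogdan is living and takes 1/12.
Agnieszka is living and takes 1/12.
Waclaw is living and takes 1/3.

Agnieszka 1/12; Bogdan 1/12; Nadia 1/12; Pelagia 1/6; Radoslaw 1/6; Tadeusz 1/12; Waclaw 1/3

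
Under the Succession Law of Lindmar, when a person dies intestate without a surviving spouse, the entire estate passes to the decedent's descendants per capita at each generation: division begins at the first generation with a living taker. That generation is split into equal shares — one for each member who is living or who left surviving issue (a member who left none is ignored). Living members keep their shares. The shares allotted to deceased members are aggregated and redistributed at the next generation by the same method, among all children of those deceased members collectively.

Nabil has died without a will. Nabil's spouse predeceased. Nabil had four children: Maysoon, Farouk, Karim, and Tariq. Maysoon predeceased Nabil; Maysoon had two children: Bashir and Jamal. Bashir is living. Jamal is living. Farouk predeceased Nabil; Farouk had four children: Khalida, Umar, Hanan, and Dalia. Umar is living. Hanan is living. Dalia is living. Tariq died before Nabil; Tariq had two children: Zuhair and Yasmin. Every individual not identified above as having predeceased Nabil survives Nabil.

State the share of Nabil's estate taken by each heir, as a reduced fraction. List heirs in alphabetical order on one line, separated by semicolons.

Bashir 3/32; Dalia 3/32; Hanan 3/32; Jamal 3/32; Karim 1/4; Khalida 3/32; Umar 3/32; Yasmin 3/32; Zuhair 3/32

There is no surviving spouse, so the entire estate passes to Nabil's descendants per capita at each generation.
At generation 1 (Maysoon, Farouk, Karim, Tariq) there are 4 shares of (1)/4 = 1/4 each.
Living: Karim — each takes 1/4.
Deceased: Maysoon, Farouk, and Tariq. Their combined 3/4 is pooled and carried to generation 2.
At generation 2 (Bashir, Jamal, Khalida, Umar, Hanan, Dalia, Zuhair, Yasmin) there are 8 shares of (3/4)/8 = 3/32 each.
Living: Bashir, Jamal, Khalida, Umar, Hanan, Dalia, Zuhair, and Yasmin — each takes 3/32.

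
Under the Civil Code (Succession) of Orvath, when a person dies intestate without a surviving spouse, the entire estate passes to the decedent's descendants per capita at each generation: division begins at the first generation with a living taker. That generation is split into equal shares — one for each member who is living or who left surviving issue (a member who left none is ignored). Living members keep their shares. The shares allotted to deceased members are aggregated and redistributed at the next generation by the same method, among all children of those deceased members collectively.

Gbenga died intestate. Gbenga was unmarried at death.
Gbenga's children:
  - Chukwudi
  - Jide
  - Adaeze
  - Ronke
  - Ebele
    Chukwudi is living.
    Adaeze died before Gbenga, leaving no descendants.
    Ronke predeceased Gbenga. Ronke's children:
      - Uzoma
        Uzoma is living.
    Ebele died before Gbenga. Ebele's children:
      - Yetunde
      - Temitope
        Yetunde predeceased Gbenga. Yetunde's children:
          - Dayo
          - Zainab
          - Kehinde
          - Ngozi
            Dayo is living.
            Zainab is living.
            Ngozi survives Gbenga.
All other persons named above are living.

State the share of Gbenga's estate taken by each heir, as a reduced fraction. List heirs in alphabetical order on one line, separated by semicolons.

There is no surviving spouse, so the entire estate passes to Gbenga's descendants per capita at each generation.
At generation 1 (Chukwudi, Jide, Ronke, Ebele) there are 4 shares of (1)/4 = 1/4 each.
Living: Chukwudi and Jide — each takes 1/4.
Deceased: Ronke and Ebele. Their combined 1/2 is pooled and carried to generation 2.
At generation 2 (Uzoma, Yetunde, Temitope) there are 3 shares of (1/2)/3 = 1/6 each.
Living: Uzoma and Temitope — each takes 1/6.
Deceased: Yetunde. That 1/6 share is carried to generation 3.
At generation 3 (Dayo, Zainab, Kehinde, Ngozi) there are 4 shares of (1/6)/4 = 1/24 each.
Living: Dayo, Zainab, Kehinde, and Ngozi — each takes 1/24.

Chukwudi 1/4; Dayo 1/24; Jide 1/4; Kehinde 1/24; Ngozi 1/24; Temitope 1/6; Uzoma 1/6; Zainab 1/24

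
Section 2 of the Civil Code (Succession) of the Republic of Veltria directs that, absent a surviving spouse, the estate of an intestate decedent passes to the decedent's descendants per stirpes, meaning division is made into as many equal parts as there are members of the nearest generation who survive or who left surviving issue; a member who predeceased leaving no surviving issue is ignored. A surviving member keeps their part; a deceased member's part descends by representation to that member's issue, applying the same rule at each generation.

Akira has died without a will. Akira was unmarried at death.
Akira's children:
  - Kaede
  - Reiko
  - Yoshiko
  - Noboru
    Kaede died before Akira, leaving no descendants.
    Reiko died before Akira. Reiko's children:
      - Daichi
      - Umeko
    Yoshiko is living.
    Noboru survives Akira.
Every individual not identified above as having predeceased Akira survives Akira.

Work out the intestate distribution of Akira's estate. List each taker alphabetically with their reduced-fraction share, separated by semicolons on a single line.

Daichi 1/6; Noboru 1/3; Umeko 1/6; Yoshiko 1/3

There is no surviving spouse, so the entire estate passes to Akira's descendants per stirpes.
Kaede left no surviving issue, so that branch lapses and is disregarded.
The estate is divided into 3 equal shares of 1/3 among Reiko, Yoshiko, Noboru.
Reiko predeceased; the 1/3 allotted to Reiko's branch passes to Reiko's issue by representation.
The 1/3 is divided into 2 equal shares of 1/6 among Daichi, Umeko.
Daichi is living and takes 1/6.
Umeko is living and takes 1/6.
Yoshiko is living and takes 1/3.
Noboru is living and takes 1/3.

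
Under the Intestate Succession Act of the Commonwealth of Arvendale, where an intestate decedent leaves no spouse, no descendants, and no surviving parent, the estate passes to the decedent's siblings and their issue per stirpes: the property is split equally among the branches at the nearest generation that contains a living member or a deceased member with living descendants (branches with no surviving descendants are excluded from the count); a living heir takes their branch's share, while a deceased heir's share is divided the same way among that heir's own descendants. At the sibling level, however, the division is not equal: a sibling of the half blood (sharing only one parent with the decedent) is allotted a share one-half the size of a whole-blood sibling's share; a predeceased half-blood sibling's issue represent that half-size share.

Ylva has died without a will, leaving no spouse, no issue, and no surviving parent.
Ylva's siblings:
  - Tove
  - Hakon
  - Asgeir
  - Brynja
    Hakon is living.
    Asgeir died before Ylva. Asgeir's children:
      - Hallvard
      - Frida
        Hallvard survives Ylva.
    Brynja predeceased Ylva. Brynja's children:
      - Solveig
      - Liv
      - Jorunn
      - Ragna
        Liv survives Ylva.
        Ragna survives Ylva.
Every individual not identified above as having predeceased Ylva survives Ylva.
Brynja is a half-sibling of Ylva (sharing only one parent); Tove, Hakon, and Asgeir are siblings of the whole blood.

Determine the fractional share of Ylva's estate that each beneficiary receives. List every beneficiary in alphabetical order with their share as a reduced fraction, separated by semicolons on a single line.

No spouse, descendants, or parent survives, so the estate passes to Ylva's siblings per stirpes.
Half-blood siblings count for one-half the weight of whole-blood siblings at the initial division.
Dividing 1 in proportion to weights (total weight 7/2): Tove (weight 1) → 2/7; Hakon (weight 1) → 2/7; Asgeir (weight 1) → 2/7; Brynja (weight 1/2) → 1/7.
Tove is living and takes 2/7.
Hakon is living and takes 2/7.
Asgeir predeceased; the 2/7 allotted to Asgeir's branch passes to Asgeir's issue by representation.
The 2/7 is divided into 2 equal shares of 1/7 among Hallvard, Frida.
Hallvard is living and takes 1/7.
Frida is living and takes 1/7.
Brynja predeceased; the 1/7 allotted to Brynja's branch passes to Brynja's issue by representation.
The 1/7 is divided into 4 equal shares of 1/28 among Solveig, Liv, Jorunn, Ragna.
Solveig is living and takes 1/28.
Liv is living and takes 1/28.
Jorunn is living and takes 1/28.
Ragna is living and takes 1/28.

Frida 1/7; Hakon 2/7; Hallvard 1/7; Jorunn 1/28; Liv 1/28; Ragna 1/28; Solveig 1/28; Tove 2/7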